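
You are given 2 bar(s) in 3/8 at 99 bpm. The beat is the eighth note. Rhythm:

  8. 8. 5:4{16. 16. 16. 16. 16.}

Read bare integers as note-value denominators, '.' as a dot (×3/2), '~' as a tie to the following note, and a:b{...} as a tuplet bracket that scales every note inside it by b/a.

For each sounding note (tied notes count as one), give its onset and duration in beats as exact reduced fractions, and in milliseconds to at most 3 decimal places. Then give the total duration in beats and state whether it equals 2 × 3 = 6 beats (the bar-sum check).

1) 0.0ms=0b +909.091ms=3/2b
2) 909.091ms=3/2b +909.091ms=3/2b
3) 1818.182ms=3b +363.636ms=3/5b
4) 2181.818ms=18/5b +363.636ms=3/5b
5) 2545.455ms=21/5b +363.636ms=3/5b
6) 2909.091ms=24/5b +363.636ms=3/5b
7) 3272.727ms=27/5b +363.636ms=3/5b
Σ=6b of 6 (99bpm 3/8) — PASS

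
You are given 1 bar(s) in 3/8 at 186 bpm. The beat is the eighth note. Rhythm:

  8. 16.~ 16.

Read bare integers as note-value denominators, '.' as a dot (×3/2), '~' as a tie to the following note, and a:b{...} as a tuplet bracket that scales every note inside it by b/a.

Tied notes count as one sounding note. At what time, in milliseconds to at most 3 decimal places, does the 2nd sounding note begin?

note 2 onset = 3/2b = 483.871ms

1. 0.0ms @ 0 + 483.871ms (3/2)
2. 483.871ms @ 3/2 + 483.871ms (3/2)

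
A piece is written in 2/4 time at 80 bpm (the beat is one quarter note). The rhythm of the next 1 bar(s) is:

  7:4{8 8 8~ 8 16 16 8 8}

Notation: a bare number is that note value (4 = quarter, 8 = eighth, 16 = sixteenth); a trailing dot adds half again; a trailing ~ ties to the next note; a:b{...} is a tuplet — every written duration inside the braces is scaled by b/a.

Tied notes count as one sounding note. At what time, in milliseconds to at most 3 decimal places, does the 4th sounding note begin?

1. 0.0ms @ 0 + 214.286ms (2/7)
2. 214.286ms @ 2/7 + 214.286ms (2/7)
3. 428.571ms @ 4/7 + 428.571ms (4/7)
4. 857.143ms @ 8/7 + 107.143ms (1/7)
5. 964.286ms @ 9/7 + 107.143ms (1/7)
6. 1071.429ms @ 10/7 + 214.286ms (2/7)
7. 1285.714ms @ 12/7 + 214.286ms (2/7)

note 4 onset = 8/7b = 857.143ms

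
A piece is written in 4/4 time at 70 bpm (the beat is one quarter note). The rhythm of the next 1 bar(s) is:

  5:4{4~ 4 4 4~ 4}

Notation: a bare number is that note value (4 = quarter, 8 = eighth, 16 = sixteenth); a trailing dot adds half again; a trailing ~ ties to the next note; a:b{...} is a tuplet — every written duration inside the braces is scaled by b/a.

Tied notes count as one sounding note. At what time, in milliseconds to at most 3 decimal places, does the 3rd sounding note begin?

1. 0.0ms @ 0 + 1371.429ms (8/5)
2. 1371.429ms @ 8/5 + 685.714ms (4/5)
3. 2057.143ms @ 12/5 + 1371.429ms (8/5)

note 3 onset = 12/5b = 2057.143ms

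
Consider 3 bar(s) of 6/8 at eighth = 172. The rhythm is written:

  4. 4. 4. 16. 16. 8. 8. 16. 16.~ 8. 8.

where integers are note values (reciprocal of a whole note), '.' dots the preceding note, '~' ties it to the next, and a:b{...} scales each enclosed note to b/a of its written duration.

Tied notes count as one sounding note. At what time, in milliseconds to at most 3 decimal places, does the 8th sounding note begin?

1. 0.0ms @ 0 + 1046.512ms (3)
2. 1046.512ms @ 3 + 1046.512ms (3)
3. 2093.023ms @ 6 + 1046.512ms (3)
4. 3139.535ms @ 9 + 261.628ms (3/4)
5. 3401.163ms @ 39/4 + 261.628ms (3/4)
6. 3662.791ms @ 21/2 + 523.256ms (3/2)
7. 4186.047ms @ 12 + 523.256ms (3/2)
8. 4709.302ms @ 27/2 + 261.628ms (3/4)
9. 4970.93ms @ 57/4 + 784.884ms (9/4)
10. 5755.814ms @ 33/2 + 523.256ms (3/2)

note 8 onset = 27/2b = 4709.302ms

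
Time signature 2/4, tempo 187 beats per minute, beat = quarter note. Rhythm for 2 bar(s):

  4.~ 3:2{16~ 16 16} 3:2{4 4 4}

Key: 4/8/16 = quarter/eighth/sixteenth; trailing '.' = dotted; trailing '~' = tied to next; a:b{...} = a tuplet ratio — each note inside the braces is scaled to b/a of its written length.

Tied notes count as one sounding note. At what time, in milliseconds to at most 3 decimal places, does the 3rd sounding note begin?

1. 0.0ms @ 0 + 588.235ms (11/6)
2. 588.235ms @ 11/6 + 53.476ms (1/6)
3. 641.711ms @ 2 + 213.904ms (2/3)
4. 855.615ms @ 8/3 + 213.904ms (2/3)
5. 1069.519ms @ 10/3 + 213.904ms (2/3)

note 3 onset = 2b = 641.711ms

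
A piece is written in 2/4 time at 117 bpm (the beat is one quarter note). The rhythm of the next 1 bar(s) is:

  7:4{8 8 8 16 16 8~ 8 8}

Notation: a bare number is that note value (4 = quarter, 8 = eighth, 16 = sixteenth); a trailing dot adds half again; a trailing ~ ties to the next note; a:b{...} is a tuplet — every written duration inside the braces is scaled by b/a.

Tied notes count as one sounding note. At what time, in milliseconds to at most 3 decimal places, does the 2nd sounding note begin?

note 2 onset = 2/7b = 146.52ms

1. 0.0ms @ 0 + 146.52ms (2/7)
2. 146.52ms @ 2/7 + 146.52ms (2/7)
3. 293.04ms @ 4/7 + 146.52ms (2/7)
4. 439.56ms @ 6/7 + 73.26ms (1/7)
5. 512.821ms @ 1 + 73.26ms (1/7)
6. 586.081ms @ 8/7 + 293.04ms (4/7)
7. 879.121ms @ 12/7 + 146.52ms (2/7)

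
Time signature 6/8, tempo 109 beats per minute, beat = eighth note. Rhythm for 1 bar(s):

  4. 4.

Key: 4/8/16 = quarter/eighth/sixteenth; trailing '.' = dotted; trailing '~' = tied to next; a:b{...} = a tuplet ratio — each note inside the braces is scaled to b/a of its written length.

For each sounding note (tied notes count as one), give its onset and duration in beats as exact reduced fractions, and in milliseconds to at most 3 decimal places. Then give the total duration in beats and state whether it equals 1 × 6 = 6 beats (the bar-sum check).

1) 0.0ms=0b +1651.376ms=3b
2) 1651.376ms=3b +1651.376ms=3b
Σ=6b of 6 (109bpm 6/8) — PASS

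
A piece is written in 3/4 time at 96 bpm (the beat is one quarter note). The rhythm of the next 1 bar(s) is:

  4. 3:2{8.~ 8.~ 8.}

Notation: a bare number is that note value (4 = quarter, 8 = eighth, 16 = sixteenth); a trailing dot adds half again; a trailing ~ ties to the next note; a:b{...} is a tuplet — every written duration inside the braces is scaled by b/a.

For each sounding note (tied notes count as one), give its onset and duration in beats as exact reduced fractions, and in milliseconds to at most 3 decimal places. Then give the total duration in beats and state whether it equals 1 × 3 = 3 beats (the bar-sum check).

1) 0.0ms=0b +937.5ms=3/2b
2) 937.5ms=3/2b +937.5ms=3/2b
Σ=3b of 3 (96bpm 3/4) — PASS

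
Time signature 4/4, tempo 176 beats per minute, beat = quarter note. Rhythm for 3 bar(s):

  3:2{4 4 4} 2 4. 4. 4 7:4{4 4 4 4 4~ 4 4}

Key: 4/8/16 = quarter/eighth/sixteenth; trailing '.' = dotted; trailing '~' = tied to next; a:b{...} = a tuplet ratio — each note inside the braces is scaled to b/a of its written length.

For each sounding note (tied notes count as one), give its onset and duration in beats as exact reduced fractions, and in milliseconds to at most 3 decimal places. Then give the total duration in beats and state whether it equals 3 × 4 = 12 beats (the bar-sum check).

1) 0.0ms=0b +227.273ms=2/3b
2) 227.273ms=2/3b +227.273ms=2/3b
3) 454.545ms=4/3b +227.273ms=2/3b
4) 681.818ms=2b +681.818ms=2b
5) 1363.636ms=4b +511.364ms=3/2b
6) 1875.0ms=11/2b +511.364ms=3/2b
7) 2386.364ms=7b +340.909ms=1b
8) 2727.273ms=8b +194.805ms=4/7b
9) 2922.078ms=60/7b +194.805ms=4/7b
10) 3116.883ms=64/7b +194.805ms=4/7b
11) 3311.688ms=68/7b +194.805ms=4/7b
12) 3506.494ms=72/7b +389.61ms=8/7b
13) 3896.104ms=80/7b +194.805ms=4/7b
Σ=12b of 12 (176bpm 4/4) — PASS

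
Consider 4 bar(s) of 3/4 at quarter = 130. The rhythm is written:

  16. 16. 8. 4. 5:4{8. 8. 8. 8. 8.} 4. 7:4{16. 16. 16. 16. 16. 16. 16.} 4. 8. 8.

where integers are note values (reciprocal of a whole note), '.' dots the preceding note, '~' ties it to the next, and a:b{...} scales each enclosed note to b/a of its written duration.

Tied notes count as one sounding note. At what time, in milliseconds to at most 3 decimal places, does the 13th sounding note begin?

note 13 onset = 111/14b = 3659.341ms

1. 0.0ms @ 0 + 173.077ms (3/8)
2. 173.077ms @ 3/8 + 173.077ms (3/8)
3. 346.154ms @ 3/4 + 346.154ms (3/4)
4. 692.308ms @ 3/2 + 692.308ms (3/2)
5. 1384.615ms @ 3 + 276.923ms (3/5)
6. 1661.538ms @ 18/5 + 276.923ms (3/5)
7. 1938.462ms @ 21/5 + 276.923ms (3/5)
8. 2215.385ms @ 24/5 + 276.923ms (3/5)
9. 2492.308ms @ 27/5 + 276.923ms (3/5)
10. 2769.231ms @ 6 + 692.308ms (3/2)
11. 3461.538ms @ 15/2 + 98.901ms (3/14)
12. 3560.44ms @ 54/7 + 98.901ms (3/14)
13. 3659.341ms @ 111/14 + 98.901ms (3/14)
14. 3758.242ms @ 57/7 + 98.901ms (3/14)
15. 3857.143ms @ 117/14 + 98.901ms (3/14)
16. 3956.044ms @ 60/7 + 98.901ms (3/14)
17. 4054.945ms @ 123/14 + 98.901ms (3/14)
18. 4153.846ms @ 9 + 692.308ms (3/2)
19. 4846.154ms @ 21/2 + 346.154ms (3/4)
20. 5192.308ms @ 45/4 + 346.154ms (3/4)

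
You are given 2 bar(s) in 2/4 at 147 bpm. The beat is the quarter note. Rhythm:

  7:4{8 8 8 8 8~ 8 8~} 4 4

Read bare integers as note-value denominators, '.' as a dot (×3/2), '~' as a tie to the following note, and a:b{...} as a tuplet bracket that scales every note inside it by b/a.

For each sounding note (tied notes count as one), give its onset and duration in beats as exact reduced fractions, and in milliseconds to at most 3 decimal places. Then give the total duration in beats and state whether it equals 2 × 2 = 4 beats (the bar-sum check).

1) 0.0ms=0b +116.618ms=2/7b
2) 116.618ms=2/7b +116.618ms=2/7b
3) 233.236ms=4/7b +116.618ms=2/7b
4) 349.854ms=6/7b +116.618ms=2/7b
5) 466.472ms=8/7b +233.236ms=4/7b
6) 699.708ms=12/7b +524.781ms=9/7b
7) 1224.49ms=3b +408.163ms=1b
Σ=4b of 4 (147bpm 2/4) — PASS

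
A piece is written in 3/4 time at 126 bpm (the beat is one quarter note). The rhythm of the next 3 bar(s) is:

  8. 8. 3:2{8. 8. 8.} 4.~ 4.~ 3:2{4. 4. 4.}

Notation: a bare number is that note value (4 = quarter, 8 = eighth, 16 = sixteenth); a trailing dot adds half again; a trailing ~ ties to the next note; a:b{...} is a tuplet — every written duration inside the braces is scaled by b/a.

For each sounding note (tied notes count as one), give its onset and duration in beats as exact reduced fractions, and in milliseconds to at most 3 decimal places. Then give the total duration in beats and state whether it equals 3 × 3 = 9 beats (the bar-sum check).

1) 0.0ms=0b +357.143ms=3/4b
2) 357.143ms=3/4b +357.143ms=3/4b
3) 714.286ms=3/2b +238.095ms=1/2b
4) 952.381ms=2b +238.095ms=1/2b
5) 1190.476ms=5/2b +238.095ms=1/2b
6) 1428.571ms=3b +1904.762ms=4b
7) 3333.333ms=7b +476.19ms=1b
8) 3809.524ms=8b +476.19ms=1b
Σ=9b of 9 (126bpm 3/4) — PASS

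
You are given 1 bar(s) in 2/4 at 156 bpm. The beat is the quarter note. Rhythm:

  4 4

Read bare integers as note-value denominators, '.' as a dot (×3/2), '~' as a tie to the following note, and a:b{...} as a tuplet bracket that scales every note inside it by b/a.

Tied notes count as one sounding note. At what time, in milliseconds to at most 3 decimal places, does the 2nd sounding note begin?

1. 0.0ms @ 0 + 384.615ms (1)
2. 384.615ms @ 1 + 384.615ms (1)

note 2 onset = 1b = 384.615ms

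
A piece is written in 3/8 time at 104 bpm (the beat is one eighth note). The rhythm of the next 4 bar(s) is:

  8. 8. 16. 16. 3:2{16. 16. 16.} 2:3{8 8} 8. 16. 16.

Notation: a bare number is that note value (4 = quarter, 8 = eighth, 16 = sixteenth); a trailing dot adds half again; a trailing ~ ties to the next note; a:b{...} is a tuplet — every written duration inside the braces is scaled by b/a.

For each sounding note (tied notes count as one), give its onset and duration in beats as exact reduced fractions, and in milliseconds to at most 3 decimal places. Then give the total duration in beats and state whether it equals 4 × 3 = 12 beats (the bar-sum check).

1) 0.0ms=0b +865.385ms=3/2b
2) 865.385ms=3/2b +865.385ms=3/2b
3) 1730.769ms=3b +432.692ms=3/4b
4) 2163.462ms=15/4b +432.692ms=3/4b
5) 2596.154ms=9/2b +288.462ms=1/2b
6) 2884.615ms=5b +288.462ms=1/2b
7) 3173.077ms=11/2b +288.462ms=1/2b
8) 3461.538ms=6b +865.385ms=3/2b
9) 4326.923ms=15/2b +865.385ms=3/2b
10) 5192.308ms=9b +865.385ms=3/2b
11) 6057.692ms=21/2b +432.692ms=3/4b
12) 6490.385ms=45/4b +432.692ms=3/4b
Σ=12b of 12 (104bpm 3/8) — PASS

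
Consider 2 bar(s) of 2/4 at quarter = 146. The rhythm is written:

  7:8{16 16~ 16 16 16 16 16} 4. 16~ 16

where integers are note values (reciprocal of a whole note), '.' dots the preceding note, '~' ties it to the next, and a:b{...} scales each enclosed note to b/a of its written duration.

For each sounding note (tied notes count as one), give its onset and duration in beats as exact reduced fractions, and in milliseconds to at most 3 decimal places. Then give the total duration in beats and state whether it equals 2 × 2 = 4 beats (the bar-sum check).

1) 0.0ms=0b +117.417ms=2/7b
2) 117.417ms=2/7b +234.834ms=4/7b
3) 352.25ms=6/7b +117.417ms=2/7b
4) 469.667ms=8/7b +117.417ms=2/7b
5) 587.084ms=10/7b +117.417ms=2/7b
6) 704.501ms=12/7b +117.417ms=2/7b
7) 821.918ms=2b +616.438ms=3/2b
8) 1438.356ms=7/2b +205.479ms=1/2b
Σ=4b of 4 (146bpm 2/4) — PASS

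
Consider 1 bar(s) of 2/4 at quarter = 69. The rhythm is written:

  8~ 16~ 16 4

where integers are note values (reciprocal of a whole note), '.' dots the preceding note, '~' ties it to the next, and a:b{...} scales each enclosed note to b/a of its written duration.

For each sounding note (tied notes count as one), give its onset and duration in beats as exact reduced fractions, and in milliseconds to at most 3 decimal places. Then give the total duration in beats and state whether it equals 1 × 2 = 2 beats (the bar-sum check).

1) 0.0ms=0b +869.565ms=1b
2) 869.565ms=1b +869.565ms=1b
Σ=2b of 2 (69bpm 2/4) — PASS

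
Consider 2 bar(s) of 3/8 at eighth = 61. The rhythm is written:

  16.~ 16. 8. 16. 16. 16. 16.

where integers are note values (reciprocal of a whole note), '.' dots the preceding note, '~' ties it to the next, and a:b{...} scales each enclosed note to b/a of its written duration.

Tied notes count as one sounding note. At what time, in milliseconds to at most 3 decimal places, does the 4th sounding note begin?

note 4 onset = 15/4b = 3688.525ms

1. 0.0ms @ 0 + 1475.41ms (3/2)
2. 1475.41ms @ 3/2 + 1475.41ms (3/2)
3. 2950.82ms @ 3 + 737.705ms (3/4)
4. 3688.525ms @ 15/4 + 737.705ms (3/4)
5. 4426.23ms @ 9/2 + 737.705ms (3/4)
6. 5163.934ms @ 21/4 + 737.705ms (3/4)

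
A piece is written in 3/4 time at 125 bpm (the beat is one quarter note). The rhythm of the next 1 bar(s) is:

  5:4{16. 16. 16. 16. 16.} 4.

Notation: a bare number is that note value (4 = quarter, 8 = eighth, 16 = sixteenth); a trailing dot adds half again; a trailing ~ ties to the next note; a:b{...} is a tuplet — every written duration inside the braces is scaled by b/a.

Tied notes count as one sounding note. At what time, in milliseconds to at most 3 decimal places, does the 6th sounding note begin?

1. 0.0ms @ 0 + 144.0ms (3/10)
2. 144.0ms @ 3/10 + 144.0ms (3/10)
3. 288.0ms @ 3/5 + 144.0ms (3/10)
4. 432.0ms @ 9/10 + 144.0ms (3/10)
5. 576.0ms @ 6/5 + 144.0ms (3/10)
6. 720.0ms @ 3/2 + 720.0ms (3/2)

note 6 onset = 3/2b = 720.0ms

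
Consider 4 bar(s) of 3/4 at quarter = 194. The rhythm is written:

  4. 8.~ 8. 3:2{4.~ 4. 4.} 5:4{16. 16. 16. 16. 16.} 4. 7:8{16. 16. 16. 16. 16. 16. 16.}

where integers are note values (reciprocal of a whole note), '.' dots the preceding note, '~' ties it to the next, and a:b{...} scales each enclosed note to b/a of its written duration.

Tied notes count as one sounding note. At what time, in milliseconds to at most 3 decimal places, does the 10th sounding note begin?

1. 0.0ms @ 0 + 463.918ms (3/2)
2. 463.918ms @ 3/2 + 463.918ms (3/2)
3. 927.835ms @ 3 + 618.557ms (2)
4. 1546.392ms @ 5 + 309.278ms (1)
5. 1855.67ms @ 6 + 92.784ms (3/10)
6. 1948.454ms @ 63/10 + 92.784ms (3/10)
7. 2041.237ms @ 33/5 + 92.784ms (3/10)
8. 2134.021ms @ 69/10 + 92.784ms (3/10)
9. 2226.804ms @ 36/5 + 92.784ms (3/10)
10. 2319.588ms @ 15/2 + 463.918ms (3/2)
11. 2783.505ms @ 9 + 132.548ms (3/7)
12. 2916.053ms @ 66/7 + 132.548ms (3/7)
13. 3048.601ms @ 69/7 + 132.548ms (3/7)
14. 3181.149ms @ 72/7 + 132.548ms (3/7)
15. 3313.697ms @ 75/7 + 132.548ms (3/7)
16. 3446.244ms @ 78/7 + 132.548ms (3/7)
17. 3578.792ms @ 81/7 + 132.548ms (3/7)

note 10 onset = 15/2b = 2319.588ms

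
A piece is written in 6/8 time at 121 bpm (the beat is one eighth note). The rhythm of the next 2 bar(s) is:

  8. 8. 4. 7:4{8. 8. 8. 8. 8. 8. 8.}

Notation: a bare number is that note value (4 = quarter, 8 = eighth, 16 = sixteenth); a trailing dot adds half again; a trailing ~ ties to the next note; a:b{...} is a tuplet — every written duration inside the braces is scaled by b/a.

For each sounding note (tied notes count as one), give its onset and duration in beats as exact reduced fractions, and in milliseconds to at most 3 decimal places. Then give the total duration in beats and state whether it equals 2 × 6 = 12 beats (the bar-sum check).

1) 0.0ms=0b +743.802ms=3/2b
2) 743.802ms=3/2b +743.802ms=3/2b
3) 1487.603ms=3b +1487.603ms=3b
4) 2975.207ms=6b +425.03ms=6/7b
5) 3400.236ms=48/7b +425.03ms=6/7b
6) 3825.266ms=54/7b +425.03ms=6/7b
7) 4250.295ms=60/7b +425.03ms=6/7b
8) 4675.325ms=66/7b +425.03ms=6/7b
9) 5100.354ms=72/7b +425.03ms=6/7b
10) 5525.384ms=78/7b +425.03ms=6/7b
Σ=12b of 12 (121bpm 6/8) — PASS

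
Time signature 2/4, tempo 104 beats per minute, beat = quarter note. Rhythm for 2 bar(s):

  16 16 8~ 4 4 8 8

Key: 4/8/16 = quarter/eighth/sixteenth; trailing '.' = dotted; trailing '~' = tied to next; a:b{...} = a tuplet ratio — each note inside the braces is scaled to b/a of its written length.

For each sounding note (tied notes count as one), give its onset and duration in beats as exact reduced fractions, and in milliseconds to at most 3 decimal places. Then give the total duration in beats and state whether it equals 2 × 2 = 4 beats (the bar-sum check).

1) 0.0ms=0b +144.231ms=1/4b
2) 144.231ms=1/4b +144.231ms=1/4b
3) 288.462ms=1/2b +865.385ms=3/2b
4) 1153.846ms=2b +576.923ms=1b
5) 1730.769ms=3b +288.462ms=1/2b
6) 2019.231ms=7/2b +288.462ms=1/2b
Σ=4b of 4 (104bpm 2/4) — PASS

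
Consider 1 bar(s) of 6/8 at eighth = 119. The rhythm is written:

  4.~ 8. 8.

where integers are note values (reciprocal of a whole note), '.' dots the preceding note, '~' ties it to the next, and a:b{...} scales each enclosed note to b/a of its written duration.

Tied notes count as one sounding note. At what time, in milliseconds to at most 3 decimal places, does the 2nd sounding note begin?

1. 0.0ms @ 0 + 2268.908ms (9/2)
2. 2268.908ms @ 9/2 + 756.303ms (3/2)

note 2 onset = 9/2b = 2268.908ms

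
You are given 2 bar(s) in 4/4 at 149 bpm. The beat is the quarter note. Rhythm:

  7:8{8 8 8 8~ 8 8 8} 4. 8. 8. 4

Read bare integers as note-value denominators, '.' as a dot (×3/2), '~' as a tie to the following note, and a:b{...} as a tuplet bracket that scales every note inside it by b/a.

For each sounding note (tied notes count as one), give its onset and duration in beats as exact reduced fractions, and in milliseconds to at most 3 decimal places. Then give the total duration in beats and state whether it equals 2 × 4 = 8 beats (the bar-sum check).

1) 0.0ms=0b +230.105ms=4/7b
2) 230.105ms=4/7b +230.105ms=4/7b
3) 460.211ms=8/7b +230.105ms=4/7b
4) 690.316ms=12/7b +460.211ms=8/7b
5) 1150.527ms=20/7b +230.105ms=4/7b
6) 1380.633ms=24/7b +230.105ms=4/7b
7) 1610.738ms=4b +604.027ms=3/2b
8) 2214.765ms=11/2b +302.013ms=3/4b
9) 2516.779ms=25/4b +302.013ms=3/4b
10) 2818.792ms=7b +402.685ms=1b
Σ=8b of 8 (149bpm 4/4) — PASS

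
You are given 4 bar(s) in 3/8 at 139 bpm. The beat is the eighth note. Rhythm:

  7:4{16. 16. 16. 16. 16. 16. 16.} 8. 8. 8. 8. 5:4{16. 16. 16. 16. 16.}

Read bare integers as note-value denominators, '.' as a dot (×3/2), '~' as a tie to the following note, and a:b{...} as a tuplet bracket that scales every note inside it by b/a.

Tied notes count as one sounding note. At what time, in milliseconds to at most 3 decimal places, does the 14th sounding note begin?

note 14 onset = 51/5b = 4402.878ms

1. 0.0ms @ 0 + 184.995ms (3/7)
2. 184.995ms @ 3/7 + 184.995ms (3/7)
3. 369.99ms @ 6/7 + 184.995ms (3/7)
4. 554.985ms @ 9/7 + 184.995ms (3/7)
5. 739.979ms @ 12/7 + 184.995ms (3/7)
6. 924.974ms @ 15/7 + 184.995ms (3/7)
7. 1109.969ms @ 18/7 + 184.995ms (3/7)
8. 1294.964ms @ 3 + 647.482ms (3/2)
9. 1942.446ms @ 9/2 + 647.482ms (3/2)
10. 2589.928ms @ 6 + 647.482ms (3/2)
11. 3237.41ms @ 15/2 + 647.482ms (3/2)
12. 3884.892ms @ 9 + 258.993ms (3/5)
13. 4143.885ms @ 48/5 + 258.993ms (3/5)
14. 4402.878ms @ 51/5 + 258.993ms (3/5)
15. 4661.871ms @ 54/5 + 258.993ms (3/5)
16. 4920.863ms @ 57/5 + 258.993ms (3/5)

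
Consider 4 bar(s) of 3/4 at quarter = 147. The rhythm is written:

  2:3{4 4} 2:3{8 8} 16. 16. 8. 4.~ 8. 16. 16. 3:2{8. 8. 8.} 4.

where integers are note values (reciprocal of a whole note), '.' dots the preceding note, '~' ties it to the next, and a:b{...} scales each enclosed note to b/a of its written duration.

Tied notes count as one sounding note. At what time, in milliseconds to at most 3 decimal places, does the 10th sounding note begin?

1. 0.0ms @ 0 + 612.245ms (3/2)
2. 612.245ms @ 3/2 + 612.245ms (3/2)
3. 1224.49ms @ 3 + 306.122ms (3/4)
4. 1530.612ms @ 15/4 + 306.122ms (3/4)
5. 1836.735ms @ 9/2 + 153.061ms (3/8)
6. 1989.796ms @ 39/8 + 153.061ms (3/8)
7. 2142.857ms @ 21/4 + 306.122ms (3/4)
8. 2448.98ms @ 6 + 918.367ms (9/4)
9. 3367.347ms @ 33/4 + 153.061ms (3/8)
10. 3520.408ms @ 69/8 + 153.061ms (3/8)
11. 3673.469ms @ 9 + 204.082ms (1/2)
12. 3877.551ms @ 19/2 + 204.082ms (1/2)
13. 4081.633ms @ 10 + 204.082ms (1/2)
14. 4285.714ms @ 21/2 + 612.245ms (3/2)

note 10 onset = 69/8b = 3520.408ms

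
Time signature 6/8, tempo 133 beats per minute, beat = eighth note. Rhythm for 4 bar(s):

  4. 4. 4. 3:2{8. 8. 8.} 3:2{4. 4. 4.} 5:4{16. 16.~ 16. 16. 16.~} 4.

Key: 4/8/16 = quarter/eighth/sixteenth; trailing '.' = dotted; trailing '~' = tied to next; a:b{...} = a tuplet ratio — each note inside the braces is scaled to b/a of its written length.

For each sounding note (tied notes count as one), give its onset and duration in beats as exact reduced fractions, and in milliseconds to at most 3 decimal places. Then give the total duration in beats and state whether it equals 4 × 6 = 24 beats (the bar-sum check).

1) 0.0ms=0b +1353.383ms=3b
2) 1353.383ms=3b +1353.383ms=3b
3) 2706.767ms=6b +1353.383ms=3b
4) 4060.15ms=9b +451.128ms=1b
5) 4511.278ms=10b +451.128ms=1b
6) 4962.406ms=11b +451.128ms=1b
7) 5413.534ms=12b +902.256ms=2b
8) 6315.789ms=14b +902.256ms=2b
9) 7218.045ms=16b +902.256ms=2b
10) 8120.301ms=18b +270.677ms=3/5b
11) 8390.977ms=93/5b +541.353ms=6/5b
12) 8932.331ms=99/5b +270.677ms=3/5b
13) 9203.008ms=102/5b +1624.06ms=18/5b
Σ=24b of 24 (133bpm 6/8) — PASS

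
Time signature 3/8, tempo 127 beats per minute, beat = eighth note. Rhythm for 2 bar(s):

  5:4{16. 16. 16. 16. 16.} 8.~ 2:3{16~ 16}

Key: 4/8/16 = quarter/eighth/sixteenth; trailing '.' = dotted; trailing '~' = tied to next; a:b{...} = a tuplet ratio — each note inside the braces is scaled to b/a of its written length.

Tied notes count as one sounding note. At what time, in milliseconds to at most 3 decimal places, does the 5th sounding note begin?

1. 0.0ms @ 0 + 283.465ms (3/5)
2. 283.465ms @ 3/5 + 283.465ms (3/5)
3. 566.929ms @ 6/5 + 283.465ms (3/5)
4. 850.394ms @ 9/5 + 283.465ms (3/5)
5. 1133.858ms @ 12/5 + 283.465ms (3/5)
6. 1417.323ms @ 3 + 1417.323ms (3)

note 5 onset = 12/5b = 1133.858ms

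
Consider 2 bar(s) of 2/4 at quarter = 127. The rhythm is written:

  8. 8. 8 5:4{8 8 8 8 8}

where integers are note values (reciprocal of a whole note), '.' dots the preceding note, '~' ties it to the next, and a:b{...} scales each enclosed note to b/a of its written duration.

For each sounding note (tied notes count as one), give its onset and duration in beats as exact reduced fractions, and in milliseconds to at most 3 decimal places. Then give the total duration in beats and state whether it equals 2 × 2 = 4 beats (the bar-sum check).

1) 0.0ms=0b +354.331ms=3/4b
2) 354.331ms=3/4b +354.331ms=3/4b
3) 708.661ms=3/2b +236.22ms=1/2b
4) 944.882ms=2b +188.976ms=2/5b
5) 1133.858ms=12/5b +188.976ms=2/5b
6) 1322.835ms=14/5b +188.976ms=2/5b
7) 1511.811ms=16/5b +188.976ms=2/5b
8) 1700.787ms=18/5b +188.976ms=2/5b
Σ=4b of 4 (127bpm 2/4) — PASS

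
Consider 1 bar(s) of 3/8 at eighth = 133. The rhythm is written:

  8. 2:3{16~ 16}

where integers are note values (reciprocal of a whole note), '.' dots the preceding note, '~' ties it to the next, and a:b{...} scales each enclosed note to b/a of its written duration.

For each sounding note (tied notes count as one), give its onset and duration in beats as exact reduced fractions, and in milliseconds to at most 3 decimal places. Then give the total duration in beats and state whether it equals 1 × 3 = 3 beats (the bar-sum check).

1) 0.0ms=0b +676.692ms=3/2b
2) 676.692ms=3/2b +676.692ms=3/2b
Σ=3b of 3 (133bpm 3/8) — PASS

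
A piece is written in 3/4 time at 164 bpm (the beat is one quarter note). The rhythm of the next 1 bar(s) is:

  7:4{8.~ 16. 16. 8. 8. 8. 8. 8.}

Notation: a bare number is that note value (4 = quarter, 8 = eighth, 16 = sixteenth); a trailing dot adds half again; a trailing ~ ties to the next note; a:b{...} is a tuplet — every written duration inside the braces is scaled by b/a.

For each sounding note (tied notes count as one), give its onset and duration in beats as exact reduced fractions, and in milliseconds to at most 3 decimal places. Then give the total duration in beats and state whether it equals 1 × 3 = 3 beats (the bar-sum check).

1) 0.0ms=0b +235.192ms=9/14b
2) 235.192ms=9/14b +78.397ms=3/14b
3) 313.589ms=6/7b +156.794ms=3/7b
4) 470.383ms=9/7b +156.794ms=3/7b
5) 627.178ms=12/7b +156.794ms=3/7b
6) 783.972ms=15/7b +156.794ms=3/7b
7) 940.767ms=18/7b +156.794ms=3/7b
Σ=3b of 3 (164bpm 3/4) — PASS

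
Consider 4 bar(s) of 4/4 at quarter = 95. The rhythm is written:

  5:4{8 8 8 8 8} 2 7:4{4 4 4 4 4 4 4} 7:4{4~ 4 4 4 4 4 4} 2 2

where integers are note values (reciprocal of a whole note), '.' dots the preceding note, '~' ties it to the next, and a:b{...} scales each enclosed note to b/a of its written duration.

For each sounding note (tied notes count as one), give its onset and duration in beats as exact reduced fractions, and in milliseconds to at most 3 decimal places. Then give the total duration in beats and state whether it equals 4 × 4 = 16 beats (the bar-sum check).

1) 0.0ms=0b +252.632ms=2/5b
2) 252.632ms=2/5b +252.632ms=2/5b
3) 505.263ms=4/5b +252.632ms=2/5b
4) 757.895ms=6/5b +252.632ms=2/5b
5) 1010.526ms=8/5b +252.632ms=2/5b
6) 1263.158ms=2b +1263.158ms=2b
7) 2526.316ms=4b +360.902ms=4/7b
8) 2887.218ms=32/7b +360.902ms=4/7b
9) 3248.12ms=36/7b +360.902ms=4/7b
10) 3609.023ms=40/7b +360.902ms=4/7b
11) 3969.925ms=44/7b +360.902ms=4/7b
12) 4330.827ms=48/7b +360.902ms=4/7b
13) 4691.729ms=52/7b +360.902ms=4/7b
14) 5052.632ms=8b +721.805ms=8/7b
15) 5774.436ms=64/7b +360.902ms=4/7b
16) 6135.338ms=68/7b +360.902ms=4/7b
17) 6496.241ms=72/7b +360.902ms=4/7b
18) 6857.143ms=76/7b +360.902ms=4/7b
19) 7218.045ms=80/7b +360.902ms=4/7b
20) 7578.947ms=12b +1263.158ms=2b
21) 8842.105ms=14b +1263.158ms=2b
Σ=16b of 16 (95bpm 4/4) — PASS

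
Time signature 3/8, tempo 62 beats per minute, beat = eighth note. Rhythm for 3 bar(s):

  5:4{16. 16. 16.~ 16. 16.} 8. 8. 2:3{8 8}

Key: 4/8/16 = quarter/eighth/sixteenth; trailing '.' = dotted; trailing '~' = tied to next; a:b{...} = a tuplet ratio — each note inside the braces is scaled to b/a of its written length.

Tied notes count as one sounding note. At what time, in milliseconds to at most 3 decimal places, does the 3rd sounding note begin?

note 3 onset = 6/5b = 1161.29ms

1. 0.0ms @ 0 + 580.645ms (3/5)
2. 580.645ms @ 3/5 + 580.645ms (3/5)
3. 1161.29ms @ 6/5 + 1161.29ms (6/5)
4. 2322.581ms @ 12/5 + 580.645ms (3/5)
5. 2903.226ms @ 3 + 1451.613ms (3/2)
6. 4354.839ms @ 9/2 + 1451.613ms (3/2)
7. 5806.452ms @ 6 + 1451.613ms (3/2)
8. 7258.065ms @ 15/2 + 1451.613ms (3/2)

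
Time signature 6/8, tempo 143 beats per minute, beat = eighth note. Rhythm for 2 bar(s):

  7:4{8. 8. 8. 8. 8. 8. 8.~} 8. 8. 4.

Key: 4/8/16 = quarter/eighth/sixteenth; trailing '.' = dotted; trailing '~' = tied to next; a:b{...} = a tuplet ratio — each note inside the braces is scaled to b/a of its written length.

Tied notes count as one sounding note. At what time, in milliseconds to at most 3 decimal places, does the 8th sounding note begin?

note 8 onset = 15/2b = 3146.853ms

1. 0.0ms @ 0 + 359.64ms (6/7)
2. 359.64ms @ 6/7 + 359.64ms (6/7)
3. 719.281ms @ 12/7 + 359.64ms (6/7)
4. 1078.921ms @ 18/7 + 359.64ms (6/7)
5. 1438.561ms @ 24/7 + 359.64ms (6/7)
6. 1798.202ms @ 30/7 + 359.64ms (6/7)
7. 2157.842ms @ 36/7 + 989.011ms (33/14)
8. 3146.853ms @ 15/2 + 629.371ms (3/2)
9. 3776.224ms @ 9 + 1258.741ms (3)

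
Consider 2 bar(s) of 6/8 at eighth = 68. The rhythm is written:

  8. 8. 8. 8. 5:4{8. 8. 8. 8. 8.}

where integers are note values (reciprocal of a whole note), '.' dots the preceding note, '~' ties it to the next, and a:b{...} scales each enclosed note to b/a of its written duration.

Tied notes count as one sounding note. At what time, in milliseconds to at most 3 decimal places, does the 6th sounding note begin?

note 6 onset = 36/5b = 6352.941ms

1. 0.0ms @ 0 + 1323.529ms (3/2)
2. 1323.529ms @ 3/2 + 1323.529ms (3/2)
3. 2647.059ms @ 3 + 1323.529ms (3/2)
4. 3970.588ms @ 9/2 + 1323.529ms (3/2)
5. 5294.118ms @ 6 + 1058.824ms (6/5)
6. 6352.941ms @ 36/5 + 1058.824ms (6/5)
7. 7411.765ms @ 42/5 + 1058.824ms (6/5)
8. 8470.588ms @ 48/5 + 1058.824ms (6/5)
9. 9529.412ms @ 54/5 + 1058.824ms (6/5)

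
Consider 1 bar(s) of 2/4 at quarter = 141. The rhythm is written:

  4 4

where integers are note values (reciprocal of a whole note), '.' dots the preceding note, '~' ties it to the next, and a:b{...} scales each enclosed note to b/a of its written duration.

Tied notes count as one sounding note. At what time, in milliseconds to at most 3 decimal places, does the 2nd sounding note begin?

note 2 onset = 1b = 425.532ms

1. 0.0ms @ 0 + 425.532ms (1)
2. 425.532ms @ 1 + 425.532ms (1)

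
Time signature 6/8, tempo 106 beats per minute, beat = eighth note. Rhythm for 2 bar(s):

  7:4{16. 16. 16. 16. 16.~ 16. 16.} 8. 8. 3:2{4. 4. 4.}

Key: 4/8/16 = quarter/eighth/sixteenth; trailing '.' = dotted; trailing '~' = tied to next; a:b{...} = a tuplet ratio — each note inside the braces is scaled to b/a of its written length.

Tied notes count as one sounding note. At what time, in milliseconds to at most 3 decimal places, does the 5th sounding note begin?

note 5 onset = 12/7b = 970.35ms

1. 0.0ms @ 0 + 242.588ms (3/7)
2. 242.588ms @ 3/7 + 242.588ms (3/7)
3. 485.175ms @ 6/7 + 242.588ms (3/7)
4. 727.763ms @ 9/7 + 242.588ms (3/7)
5. 970.35ms @ 12/7 + 485.175ms (6/7)
6. 1455.526ms @ 18/7 + 242.588ms (3/7)
7. 1698.113ms @ 3 + 849.057ms (3/2)
8. 2547.17ms @ 9/2 + 849.057ms (3/2)
9. 3396.226ms @ 6 + 1132.075ms (2)
10. 4528.302ms @ 8 + 1132.075ms (2)
11. 5660.377ms @ 10 + 1132.075ms (2)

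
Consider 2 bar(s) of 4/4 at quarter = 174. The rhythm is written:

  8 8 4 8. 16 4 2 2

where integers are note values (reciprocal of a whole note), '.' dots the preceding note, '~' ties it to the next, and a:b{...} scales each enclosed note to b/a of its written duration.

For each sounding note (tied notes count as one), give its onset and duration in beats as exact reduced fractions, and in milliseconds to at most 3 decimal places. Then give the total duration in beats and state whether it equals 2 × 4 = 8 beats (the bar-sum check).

1) 0.0ms=0b +172.414ms=1/2b
2) 172.414ms=1/2b +172.414ms=1/2b
3) 344.828ms=1b +344.828ms=1b
4) 689.655ms=2b +258.621ms=3/4b
5) 948.276ms=11/4b +86.207ms=1/4b
6) 1034.483ms=3b +344.828ms=1b
7) 1379.31ms=4b +689.655ms=2b
8) 2068.966ms=6b +689.655ms=2b
Σ=8b of 8 (174bpm 4/4) — PASS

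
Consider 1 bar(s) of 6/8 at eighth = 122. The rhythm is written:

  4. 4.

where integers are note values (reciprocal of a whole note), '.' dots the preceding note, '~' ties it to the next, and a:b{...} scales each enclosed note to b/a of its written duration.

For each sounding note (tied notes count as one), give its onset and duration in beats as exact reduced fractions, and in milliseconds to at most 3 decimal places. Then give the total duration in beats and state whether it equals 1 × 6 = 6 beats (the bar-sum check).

1) 0.0ms=0b +1475.41ms=3b
2) 1475.41ms=3b +1475.41ms=3b
Σ=6b of 6 (122bpm 6/8) — PASS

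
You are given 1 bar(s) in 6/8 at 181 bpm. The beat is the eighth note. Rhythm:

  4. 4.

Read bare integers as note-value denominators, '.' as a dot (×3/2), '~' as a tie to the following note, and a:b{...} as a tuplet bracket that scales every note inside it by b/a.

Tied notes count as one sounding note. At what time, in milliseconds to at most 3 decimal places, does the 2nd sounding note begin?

1. 0.0ms @ 0 + 994.475ms (3)
2. 994.475ms @ 3 + 994.475ms (3)

note 2 onset = 3b = 994.475ms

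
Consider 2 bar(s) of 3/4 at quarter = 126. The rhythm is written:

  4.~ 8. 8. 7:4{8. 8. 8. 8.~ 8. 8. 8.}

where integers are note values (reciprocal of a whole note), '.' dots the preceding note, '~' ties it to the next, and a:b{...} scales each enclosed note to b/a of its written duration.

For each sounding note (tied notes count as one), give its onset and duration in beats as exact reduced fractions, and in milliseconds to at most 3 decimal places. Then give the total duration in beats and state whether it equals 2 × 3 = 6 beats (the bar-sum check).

1) 0.0ms=0b +1071.429ms=9/4b
2) 1071.429ms=9/4b +357.143ms=3/4b
3) 1428.571ms=3b +204.082ms=3/7b
4) 1632.653ms=24/7b +204.082ms=3/7b
5) 1836.735ms=27/7b +204.082ms=3/7b
6) 2040.816ms=30/7b +408.163ms=6/7b
7) 2448.98ms=36/7b +204.082ms=3/7b
8) 2653.061ms=39/7b +204.082ms=3/7b
Σ=6b of 6 (126bpm 3/4) — PASS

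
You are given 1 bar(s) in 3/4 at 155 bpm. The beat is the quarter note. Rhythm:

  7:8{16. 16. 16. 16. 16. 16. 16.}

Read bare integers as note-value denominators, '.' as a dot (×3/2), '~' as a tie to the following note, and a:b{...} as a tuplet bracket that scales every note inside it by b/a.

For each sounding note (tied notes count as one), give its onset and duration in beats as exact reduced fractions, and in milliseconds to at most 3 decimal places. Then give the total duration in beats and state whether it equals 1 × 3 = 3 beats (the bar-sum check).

1) 0.0ms=0b +165.899ms=3/7b
2) 165.899ms=3/7b +165.899ms=3/7b
3) 331.797ms=6/7b +165.899ms=3/7b
4) 497.696ms=9/7b +165.899ms=3/7b
5) 663.594ms=12/7b +165.899ms=3/7b
6) 829.493ms=15/7b +165.899ms=3/7b
7) 995.392ms=18/7b +165.899ms=3/7b
Σ=3b of 3 (155bpm 3/4) — PASS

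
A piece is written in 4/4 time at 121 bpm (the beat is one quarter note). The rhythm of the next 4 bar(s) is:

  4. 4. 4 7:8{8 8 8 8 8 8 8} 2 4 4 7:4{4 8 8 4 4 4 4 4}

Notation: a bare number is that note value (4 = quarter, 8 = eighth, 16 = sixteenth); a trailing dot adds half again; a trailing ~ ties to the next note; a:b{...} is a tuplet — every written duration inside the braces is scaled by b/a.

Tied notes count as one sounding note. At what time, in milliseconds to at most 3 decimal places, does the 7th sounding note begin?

1. 0.0ms @ 0 + 743.802ms (3/2)
2. 743.802ms @ 3/2 + 743.802ms (3/2)
3. 1487.603ms @ 3 + 495.868ms (1)
4. 1983.471ms @ 4 + 283.353ms (4/7)
5. 2266.824ms @ 32/7 + 283.353ms (4/7)
6. 2550.177ms @ 36/7 + 283.353ms (4/7)
7. 2833.53ms @ 40/7 + 283.353ms (4/7)
8. 3116.883ms @ 44/7 + 283.353ms (4/7)
9. 3400.236ms @ 48/7 + 283.353ms (4/7)
10. 3683.589ms @ 52/7 + 283.353ms (4/7)
11. 3966.942ms @ 8 + 991.736ms (2)
12. 4958.678ms @ 10 + 495.868ms (1)
13. 5454.545ms @ 11 + 495.868ms (1)
14. 5950.413ms @ 12 + 283.353ms (4/7)
15. 6233.766ms @ 88/7 + 141.677ms (2/7)
16. 6375.443ms @ 90/7 + 141.677ms (2/7)
17. 6517.119ms @ 92/7 + 283.353ms (4/7)
18. 6800.472ms @ 96/7 + 283.353ms (4/7)
19. 7083.825ms @ 100/7 + 283.353ms (4/7)
20. 7367.178ms @ 104/7 + 283.353ms (4/7)
21. 7650.531ms @ 108/7 + 283.353ms (4/7)

note 7 onset = 40/7b = 2833.53ms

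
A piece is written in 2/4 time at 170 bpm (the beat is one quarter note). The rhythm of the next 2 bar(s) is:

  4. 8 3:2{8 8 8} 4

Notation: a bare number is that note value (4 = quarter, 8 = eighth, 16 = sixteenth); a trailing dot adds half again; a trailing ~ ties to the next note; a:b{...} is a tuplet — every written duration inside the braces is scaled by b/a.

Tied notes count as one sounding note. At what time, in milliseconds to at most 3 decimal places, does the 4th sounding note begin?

note 4 onset = 7/3b = 823.529ms

1. 0.0ms @ 0 + 529.412ms (3/2)
2. 529.412ms @ 3/2 + 176.471ms (1/2)
3. 705.882ms @ 2 + 117.647ms (1/3)
4. 823.529ms @ 7/3 + 117.647ms (1/3)
5. 941.176ms @ 8/3 + 117.647ms (1/3)
6. 1058.824ms @ 3 + 352.941ms (1)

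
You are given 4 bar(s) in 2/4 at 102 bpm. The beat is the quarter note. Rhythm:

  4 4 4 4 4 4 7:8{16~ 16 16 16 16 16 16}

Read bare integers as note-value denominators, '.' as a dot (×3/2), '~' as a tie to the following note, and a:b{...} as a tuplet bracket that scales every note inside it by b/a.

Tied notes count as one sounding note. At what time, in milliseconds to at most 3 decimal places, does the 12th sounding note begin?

note 12 onset = 54/7b = 4537.815ms

1. 0.0ms @ 0 + 588.235ms (1)
2. 588.235ms @ 1 + 588.235ms (1)
3. 1176.471ms @ 2 + 588.235ms (1)
4. 1764.706ms @ 3 + 588.235ms (1)
5. 2352.941ms @ 4 + 588.235ms (1)
6. 2941.176ms @ 5 + 588.235ms (1)
7. 3529.412ms @ 6 + 336.134ms (4/7)
8. 3865.546ms @ 46/7 + 168.067ms (2/7)
9. 4033.613ms @ 48/7 + 168.067ms (2/7)
10. 4201.681ms @ 50/7 + 168.067ms (2/7)
11. 4369.748ms @ 52/7 + 168.067ms (2/7)
12. 4537.815ms @ 54/7 + 168.067ms (2/7)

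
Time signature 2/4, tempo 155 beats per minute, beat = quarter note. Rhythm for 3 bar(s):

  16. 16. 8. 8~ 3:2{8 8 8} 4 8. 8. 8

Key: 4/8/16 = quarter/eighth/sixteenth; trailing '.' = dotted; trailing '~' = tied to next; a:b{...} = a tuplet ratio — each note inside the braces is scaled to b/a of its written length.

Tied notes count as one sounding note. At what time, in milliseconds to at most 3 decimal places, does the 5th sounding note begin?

note 5 onset = 7/3b = 903.226ms

1. 0.0ms @ 0 + 145.161ms (3/8)
2. 145.161ms @ 3/8 + 145.161ms (3/8)
3. 290.323ms @ 3/4 + 290.323ms (3/4)
4. 580.645ms @ 3/2 + 322.581ms (5/6)
5. 903.226ms @ 7/3 + 129.032ms (1/3)
6. 1032.258ms @ 8/3 + 129.032ms (1/3)
7. 1161.29ms @ 3 + 387.097ms (1)
8. 1548.387ms @ 4 + 290.323ms (3/4)
9. 1838.71ms @ 19/4 + 290.323ms (3/4)
10. 2129.032ms @ 11/2 + 193.548ms (1/2)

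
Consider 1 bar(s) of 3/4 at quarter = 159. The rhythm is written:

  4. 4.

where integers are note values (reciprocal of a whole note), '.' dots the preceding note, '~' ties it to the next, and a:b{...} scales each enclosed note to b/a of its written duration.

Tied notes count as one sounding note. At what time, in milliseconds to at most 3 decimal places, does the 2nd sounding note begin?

note 2 onset = 3/2b = 566.038ms

1. 0.0ms @ 0 + 566.038ms (3/2)
2. 566.038ms @ 3/2 + 566.038ms (3/2)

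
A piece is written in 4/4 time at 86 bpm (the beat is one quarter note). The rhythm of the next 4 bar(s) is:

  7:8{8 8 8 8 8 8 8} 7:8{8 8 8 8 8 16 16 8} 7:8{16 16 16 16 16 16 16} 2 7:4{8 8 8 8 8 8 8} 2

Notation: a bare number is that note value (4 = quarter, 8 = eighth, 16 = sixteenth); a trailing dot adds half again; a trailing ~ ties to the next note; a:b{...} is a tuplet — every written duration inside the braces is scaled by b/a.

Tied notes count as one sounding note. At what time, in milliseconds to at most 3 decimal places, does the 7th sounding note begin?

1. 0.0ms @ 0 + 398.671ms (4/7)
2. 398.671ms @ 4/7 + 398.671ms (4/7)
3. 797.342ms @ 8/7 + 398.671ms (4/7)
4. 1196.013ms @ 12/7 + 398.671ms (4/7)
5. 1594.684ms @ 16/7 + 398.671ms (4/7)
6. 1993.355ms @ 20/7 + 398.671ms (4/7)
7. 2392.027ms @ 24/7 + 398.671ms (4/7)
8. 2790.698ms @ 4 + 398.671ms (4/7)
9. 3189.369ms @ 32/7 + 398.671ms (4/7)
10. 3588.04ms @ 36/7 + 398.671ms (4/7)
11. 3986.711ms @ 40/7 + 398.671ms (4/7)
12. 4385.382ms @ 44/7 + 398.671ms (4/7)
13. 4784.053ms @ 48/7 + 199.336ms (2/7)
14. 4983.389ms @ 50/7 + 199.336ms (2/7)
15. 5182.724ms @ 52/7 + 398.671ms (4/7)
16. 5581.395ms @ 8 + 199.336ms (2/7)
17. 5780.731ms @ 58/7 + 199.336ms (2/7)
18. 5980.066ms @ 60/7 + 199.336ms (2/7)
19. 6179.402ms @ 62/7 + 199.336ms (2/7)
20. 6378.738ms @ 64/7 + 199.336ms (2/7)
21. 6578.073ms @ 66/7 + 199.336ms (2/7)
22. 6777.409ms @ 68/7 + 199.336ms (2/7)
23. 6976.744ms @ 10 + 1395.349ms (2)
24. 8372.093ms @ 12 + 199.336ms (2/7)
25. 8571.429ms @ 86/7 + 199.336ms (2/7)
26. 8770.764ms @ 88/7 + 199.336ms (2/7)
27. 8970.1ms @ 90/7 + 199.336ms (2/7)
28. 9169.435ms @ 92/7 + 199.336ms (2/7)
29. 9368.771ms @ 94/7 + 199.336ms (2/7)
30. 9568.106ms @ 96/7 + 199.336ms (2/7)
31. 9767.442ms @ 14 + 1395.349ms (2)

note 7 onset = 24/7b = 2392.027ms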